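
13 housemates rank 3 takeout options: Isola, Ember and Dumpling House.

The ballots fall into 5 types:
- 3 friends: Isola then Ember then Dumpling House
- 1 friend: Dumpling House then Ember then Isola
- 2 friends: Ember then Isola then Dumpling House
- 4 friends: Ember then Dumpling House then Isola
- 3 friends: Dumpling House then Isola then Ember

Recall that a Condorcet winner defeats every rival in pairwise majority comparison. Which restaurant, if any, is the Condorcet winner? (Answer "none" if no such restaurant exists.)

Ember

Check each pair by majority over 13 ballots:
Isola vs Ember: Isola is ranked higher on 3+3 = 6 ballots, Ember on 7. Ember wins 7–6.
Isola vs Dumpling House: Isola preferred on 3+2 = 5 ballots; Dumpling House wins 8–5.
Ember vs Dumpling House: 9 to 4, Ember.
Ember beats each of Isola, Dumpling House — Ember is the Condorcet winner.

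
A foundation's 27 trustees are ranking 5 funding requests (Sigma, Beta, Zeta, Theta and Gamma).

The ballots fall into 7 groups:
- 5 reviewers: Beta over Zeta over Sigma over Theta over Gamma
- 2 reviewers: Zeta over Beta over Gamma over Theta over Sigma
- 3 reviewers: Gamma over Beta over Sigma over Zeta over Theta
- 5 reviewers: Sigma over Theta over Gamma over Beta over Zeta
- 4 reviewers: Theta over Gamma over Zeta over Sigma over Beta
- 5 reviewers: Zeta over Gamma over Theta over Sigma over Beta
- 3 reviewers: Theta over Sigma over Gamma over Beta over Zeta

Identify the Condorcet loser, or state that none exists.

none

Pairwise majorities:
Sigma–Beta: Sigma 17–10.
Sigma vs Zeta: 3+5+3 = 11 for Sigma, 16 for Zeta — Zeta by 16–11.
Sigma vs Theta: Theta wins 14–13.
Sigma vs Gamma: Sigma preferred on 5+5+3 = 13 ballots; Gamma wins 14–13.
Beta–Zeta: Beta 16–11.
Beta vs Theta: Beta preferred on 5+2+3 = 10 ballots; Theta wins 17–10.
Beta vs Gamma: 5+2 = 7 for Beta, 20 for Gamma — Gamma by 20–7.
Zeta vs Theta: Zeta, 15–12.
Zeta vs Gamma: Gamma wins 15–12.
Theta vs Gamma: 17 to 10, Theta.
Every project wins at least one matchup (Sigma beats Beta; Beta beats Zeta; Zeta beats Sigma; Theta beats Sigma; Gamma beats Sigma), so there is no Condorcet loser.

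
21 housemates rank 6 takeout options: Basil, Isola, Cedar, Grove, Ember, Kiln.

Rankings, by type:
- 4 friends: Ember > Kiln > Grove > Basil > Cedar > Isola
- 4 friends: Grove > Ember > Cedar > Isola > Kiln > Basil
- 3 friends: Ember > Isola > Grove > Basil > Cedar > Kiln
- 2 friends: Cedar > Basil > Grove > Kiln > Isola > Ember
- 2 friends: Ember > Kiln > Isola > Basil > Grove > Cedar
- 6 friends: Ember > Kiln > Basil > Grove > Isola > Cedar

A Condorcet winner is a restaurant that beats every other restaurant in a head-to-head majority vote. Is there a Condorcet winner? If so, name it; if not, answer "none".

Ember

Pairwise majorities:
Basil vs Isola: Basil wins 12–9.
Basil–Cedar: Basil 15–6.
Basil vs Grove: Grove, 11–10.
Basil vs Ember: Ember, 19–2.
Basil–Kiln: Kiln 16–5.
Isola vs Cedar: Isola wins 11–10.
Isola vs Grove: Grove wins 16–5.
Isola vs Ember: Ember, 19–2.
Isola vs Kiln: Kiln, 14–7.
Cedar vs Grove: Grove wins 19–2.
Cedar vs Ember: Ember, 19–2.
Cedar–Kiln: Kiln 12–9.
Grove vs Ember: Ember, 15–6.
Grove vs Kiln: Kiln, 12–9.
Ember–Kiln: Ember 19–2.
Only Ember has no losses; Ember is the Condorcet winner.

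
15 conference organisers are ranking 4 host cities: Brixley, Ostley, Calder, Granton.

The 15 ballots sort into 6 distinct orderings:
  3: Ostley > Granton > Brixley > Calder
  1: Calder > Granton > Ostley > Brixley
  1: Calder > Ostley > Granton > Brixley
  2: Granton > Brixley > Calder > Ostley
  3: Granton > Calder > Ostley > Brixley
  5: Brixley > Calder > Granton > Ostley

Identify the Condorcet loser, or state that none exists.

Pairwise majorities:
Brixley vs Ostley: Brixley is ranked higher on 2+5 = 7 ballots, Ostley on 8. Ostley wins 8–7.
Brixley vs Calder: Brixley preferred on 3+2+5 = 10 ballots; Brixley wins 10–5.
Brixley vs Granton: Brixley is ranked higher on 5 ballots, Granton on 10. Granton wins 10–5.
Ostley vs Calder: 3 to 12, Calder.
Ostley vs Granton: Granton, 11–4.
Calder vs Granton: Granton, 8–7.
No city is winless: Brixley beats Calder; Ostley beats Brixley; Calder beats Ostley; Granton beats Brixley. There is no Condorcet loser.

none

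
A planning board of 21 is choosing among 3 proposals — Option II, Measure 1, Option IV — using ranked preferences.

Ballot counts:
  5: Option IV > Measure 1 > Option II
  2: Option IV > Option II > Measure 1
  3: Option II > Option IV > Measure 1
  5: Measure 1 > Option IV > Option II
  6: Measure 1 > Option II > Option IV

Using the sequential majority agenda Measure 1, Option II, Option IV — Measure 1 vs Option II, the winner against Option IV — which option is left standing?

Round 1: Measure 1 vs Option II — 16–5, Measure 1 advances.
Round 2: Measure 1 vs Option IV — 11–10, Measure 1 advances.
The agenda winner is Measure 1.

Measure 1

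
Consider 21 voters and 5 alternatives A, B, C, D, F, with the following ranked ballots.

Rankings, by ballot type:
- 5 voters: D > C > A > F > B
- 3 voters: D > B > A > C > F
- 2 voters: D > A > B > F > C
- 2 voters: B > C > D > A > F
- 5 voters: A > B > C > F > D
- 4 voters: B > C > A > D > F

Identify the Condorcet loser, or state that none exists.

F

Pairwise majorities:
A vs B: A preferred on 5+2+5 = 12 ballots; A wins 12–9.
A–C: C 11–10.
A vs D: A preferred on 5+4 = 9 ballots; D wins 12–9.
A vs F: A preferred on 5+3+2+2+5+4 = 21 ballots; A wins 21–0.
B vs C: 16 to 5, B.
B–D: B 11–10.
B vs F: B, 16–5.
C vs D: C wins 11–10.
C vs F: C wins 19–2.
D vs F: D wins 16–5.
Only F has no wins; F is the Condorcet loser.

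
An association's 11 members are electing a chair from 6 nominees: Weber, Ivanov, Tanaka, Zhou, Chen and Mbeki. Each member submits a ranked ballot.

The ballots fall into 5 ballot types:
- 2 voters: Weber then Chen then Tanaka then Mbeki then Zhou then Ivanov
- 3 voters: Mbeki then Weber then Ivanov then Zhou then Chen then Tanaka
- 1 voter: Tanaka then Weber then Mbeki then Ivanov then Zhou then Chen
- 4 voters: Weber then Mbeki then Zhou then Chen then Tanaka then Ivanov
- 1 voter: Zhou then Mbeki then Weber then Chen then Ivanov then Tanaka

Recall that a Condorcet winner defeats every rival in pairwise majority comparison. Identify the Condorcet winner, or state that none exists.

Weber

Check each pair by majority over 11 ballots:
Weber vs Ivanov: Weber, 11–0.
Weber vs Tanaka: Weber wins 10–1.
Weber vs Zhou: Weber wins 10–1.
Weber–Chen: Weber 11–0.
Weber vs Mbeki: Weber, 7–4.
Ivanov–Tanaka: Tanaka 7–4.
Ivanov vs Zhou: Zhou, 7–4.
Ivanov vs Chen: Chen, 7–4.
Ivanov vs Mbeki: Mbeki wins 11–0.
Tanaka–Zhou: Zhou 8–3.
Tanaka vs Chen: Chen wins 10–1.
Tanaka vs Mbeki: Mbeki, 8–3.
Zhou vs Chen: Zhou wins 9–2.
Zhou vs Mbeki: Mbeki wins 10–1.
Chen vs Mbeki: Mbeki wins 9–2.
Weber defeats every rival head-to-head and is the Condorcet winner.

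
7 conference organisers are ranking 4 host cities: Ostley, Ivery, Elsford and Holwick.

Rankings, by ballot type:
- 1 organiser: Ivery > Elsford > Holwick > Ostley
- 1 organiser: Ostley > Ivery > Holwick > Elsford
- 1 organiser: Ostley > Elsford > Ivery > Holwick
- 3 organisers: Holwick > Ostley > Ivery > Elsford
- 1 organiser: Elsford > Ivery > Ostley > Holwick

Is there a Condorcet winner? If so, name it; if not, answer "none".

none

Head-to-head results (7 organisers):
Ostley vs Ivery: Ostley is ranked higher on 1+1+3 = 5 ballots, Ivery on 2. Ostley wins 5–2.
Ostley vs Elsford: 5 to 2, Ostley.
Ostley vs Holwick: 1+1+1 = 3 for Ostley, 4 for Holwick — Holwick by 4–3.
Ivery vs Elsford: Ivery is ranked higher on 1+1+3 = 5 ballots, Elsford on 2. Ivery wins 5–2.
Ivery vs Holwick: 1+1+1+1 = 4 for Ivery, 3 for Holwick — Ivery by 4–3.
Elsford vs Holwick: 3 to 4, Holwick.
Each city drops at least one matchup (Ostley loses to Holwick; Ivery loses to Ostley; Elsford loses to Ostley; Holwick loses to Ivery); the cycle Ostley → Ivery → Holwick → Ostley rules out a Condorcet winner.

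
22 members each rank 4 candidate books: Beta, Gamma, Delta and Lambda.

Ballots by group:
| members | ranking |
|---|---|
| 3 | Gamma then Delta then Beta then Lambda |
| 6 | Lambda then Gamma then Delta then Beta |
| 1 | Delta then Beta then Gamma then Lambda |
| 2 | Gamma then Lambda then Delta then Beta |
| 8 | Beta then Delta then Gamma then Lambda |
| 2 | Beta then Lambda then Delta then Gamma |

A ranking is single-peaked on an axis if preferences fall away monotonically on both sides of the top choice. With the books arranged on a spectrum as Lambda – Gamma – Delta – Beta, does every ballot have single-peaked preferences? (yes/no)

no

Axis positions: Lambda=1, Gamma=2, Delta=3, Beta=4.
Group 1 (peak Gamma at position 2): ranking walks positions 2-3-4-1, expanding outward from the peak — single-peaked.
Group 2 (peak Lambda at position 1): ranking walks positions 1-2-3-4, expanding outward from the peak — single-peaked.
Group 3 (peak Delta at position 3): ranking walks positions 3-4-2-1, expanding outward from the peak — single-peaked.
Group 4 (peak Gamma at position 2): ranking walks positions 2-1-3-4, expanding outward from the peak — single-peaked.
Group 5 (peak Beta at position 4): ranking walks positions 4-3-2-1, expanding outward from the peak — single-peaked.
Group 6: ranking walks positions 4-1-3-2; Lambda is ranked above Delta even though Delta lies between Lambda and the peak Beta on the axis — preferences dip and rise again. Not single-peaked.
Group 6 violates single-peakedness, so the profile is not single-peaked on this axis.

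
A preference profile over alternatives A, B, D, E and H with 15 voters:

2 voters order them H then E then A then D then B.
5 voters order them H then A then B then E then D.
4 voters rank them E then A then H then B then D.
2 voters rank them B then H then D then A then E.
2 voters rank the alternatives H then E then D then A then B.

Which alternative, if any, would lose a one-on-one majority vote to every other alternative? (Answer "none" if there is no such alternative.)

D

Pairwise majorities:
A vs B: A, 13–2.
A vs D: 11 to 4, A.
A vs E: A preferred on 5+2 = 7 ballots; E wins 8–7.
A vs H: H, 11–4.
B vs D: B, 11–4.
B vs E: E, 8–7.
B vs H: 2 for B, 13 for H — H by 13–2.
D vs E: D is ranked higher on 2 ballots, E on 13. E wins 13–2.
D vs H: H, 15–0.
E vs H: H, 11–4.
D is beaten in every head-to-head and is the Condorcet loser.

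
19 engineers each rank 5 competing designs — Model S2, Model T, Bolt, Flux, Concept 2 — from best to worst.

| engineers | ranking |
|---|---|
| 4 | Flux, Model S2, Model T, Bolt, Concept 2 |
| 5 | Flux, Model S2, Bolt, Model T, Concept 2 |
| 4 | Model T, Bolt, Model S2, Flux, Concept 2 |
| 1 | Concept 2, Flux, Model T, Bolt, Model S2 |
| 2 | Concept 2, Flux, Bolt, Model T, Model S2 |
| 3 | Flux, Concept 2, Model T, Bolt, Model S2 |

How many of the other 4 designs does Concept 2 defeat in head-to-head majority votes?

0

Concept 2 against each rival (19 engineers):
Concept 2 vs Model S2: Model S2 wins 13–6.
Concept 2 vs Model T: Model T wins 13–6.
Concept 2 vs Bolt: Concept 2 preferred on 1+2+3 = 6 ballots; Bolt wins 13–6.
Concept 2 vs Flux: Flux, 16–3.
Concept 2 beats no one; loses to Model S2, Model T, Bolt, Flux — 0 pairwise wins.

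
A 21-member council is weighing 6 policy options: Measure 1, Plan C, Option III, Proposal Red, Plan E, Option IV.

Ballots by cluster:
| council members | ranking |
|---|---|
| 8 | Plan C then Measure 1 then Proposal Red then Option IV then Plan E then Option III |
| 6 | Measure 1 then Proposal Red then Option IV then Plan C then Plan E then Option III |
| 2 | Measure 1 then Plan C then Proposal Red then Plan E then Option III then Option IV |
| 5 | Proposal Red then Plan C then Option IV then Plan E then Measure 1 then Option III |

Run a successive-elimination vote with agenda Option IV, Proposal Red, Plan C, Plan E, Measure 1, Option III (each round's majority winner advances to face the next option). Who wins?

Round 1: Option IV vs Proposal Red — 0–21, Proposal Red advances.
Round 2: Proposal Red vs Plan C — 11–10, Proposal Red advances.
Round 3: Proposal Red vs Plan E — 21–0, Proposal Red advances.
Round 4: Proposal Red vs Measure 1 — 5–16, Measure 1 advances.
Round 5: Measure 1 vs Option III — 21–0, Measure 1 advances.
Measure 1 survives the agenda.

Measure 1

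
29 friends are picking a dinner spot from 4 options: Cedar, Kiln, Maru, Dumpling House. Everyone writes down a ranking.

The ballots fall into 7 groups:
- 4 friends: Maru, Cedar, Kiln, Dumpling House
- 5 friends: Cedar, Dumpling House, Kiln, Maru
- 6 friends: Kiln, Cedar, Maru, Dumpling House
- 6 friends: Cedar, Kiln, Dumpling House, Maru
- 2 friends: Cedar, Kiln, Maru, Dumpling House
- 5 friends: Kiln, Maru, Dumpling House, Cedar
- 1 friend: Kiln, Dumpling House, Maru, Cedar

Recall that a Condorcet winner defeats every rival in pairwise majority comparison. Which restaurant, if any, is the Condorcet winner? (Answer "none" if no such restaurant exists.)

Head-to-head results (29 friends):
Cedar–Kiln: Cedar 17–12.
Cedar vs Maru: Cedar wins 19–10.
Cedar vs Dumpling House: Cedar wins 23–6.
Kiln vs Maru: Kiln wins 25–4.
Kiln–Dumpling House: Kiln 24–5.
Maru vs Dumpling House: Maru, 17–12.
Cedar beats each of Kiln, Maru, Dumpling House — Cedar is the Condorcet winner.

Cedar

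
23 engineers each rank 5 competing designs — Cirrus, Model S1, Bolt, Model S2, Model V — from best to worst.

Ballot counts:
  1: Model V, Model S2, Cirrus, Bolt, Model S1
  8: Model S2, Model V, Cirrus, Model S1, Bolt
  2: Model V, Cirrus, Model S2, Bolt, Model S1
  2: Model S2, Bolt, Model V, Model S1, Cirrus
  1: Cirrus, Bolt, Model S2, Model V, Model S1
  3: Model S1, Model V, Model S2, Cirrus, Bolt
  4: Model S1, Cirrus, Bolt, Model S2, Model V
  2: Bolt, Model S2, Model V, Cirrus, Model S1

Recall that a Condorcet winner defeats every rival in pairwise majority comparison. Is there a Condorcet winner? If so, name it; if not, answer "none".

Model S2

Head-to-head results (23 engineers):
Cirrus–Model S1: Cirrus 14–9.
Cirrus vs Bolt: Cirrus, 19–4.
Cirrus vs Model S2: Model S2 wins 16–7.
Cirrus vs Model V: Model V wins 18–5.
Model S1 vs Bolt: Model S1 wins 15–8.
Model S1–Model S2: Model S2 16–7.
Model S1 vs Model V: Model V, 16–7.
Bolt–Model S2: Model S2 16–7.
Bolt vs Model V: Model V wins 14–9.
Model S2 vs Model V: Model S2 wins 17–6.
Model S2 beats each of Cirrus, Model S1, Bolt, Model V — Model S2 is the Condorcet winner.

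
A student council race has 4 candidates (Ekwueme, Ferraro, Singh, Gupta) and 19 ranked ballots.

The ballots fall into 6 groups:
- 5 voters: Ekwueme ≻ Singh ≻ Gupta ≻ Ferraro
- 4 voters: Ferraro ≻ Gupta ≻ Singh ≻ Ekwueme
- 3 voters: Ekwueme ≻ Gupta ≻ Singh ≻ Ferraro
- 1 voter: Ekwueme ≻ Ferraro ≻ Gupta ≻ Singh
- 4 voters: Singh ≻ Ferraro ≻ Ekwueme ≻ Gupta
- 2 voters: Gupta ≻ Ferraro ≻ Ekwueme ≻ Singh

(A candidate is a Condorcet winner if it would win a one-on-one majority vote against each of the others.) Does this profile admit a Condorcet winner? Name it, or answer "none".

Pairwise majorities:
Ekwueme vs Ferraro: Ferraro, 10–9.
Ekwueme–Singh: Ekwueme 11–8.
Ekwueme vs Gupta: Ekwueme, 13–6.
Ferraro vs Singh: Singh wins 12–7.
Ferraro–Gupta: Gupta 10–9.
Singh vs Gupta: Gupta wins 10–9.
No candidate is unbeaten: Ekwueme loses to Ferraro; Ferraro loses to Singh; Singh loses to Ekwueme; Gupta loses to Ekwueme. In particular Ekwueme beats Singh beats Ferraro beats Ekwueme is a majority cycle — no Condorcet winner exists.

none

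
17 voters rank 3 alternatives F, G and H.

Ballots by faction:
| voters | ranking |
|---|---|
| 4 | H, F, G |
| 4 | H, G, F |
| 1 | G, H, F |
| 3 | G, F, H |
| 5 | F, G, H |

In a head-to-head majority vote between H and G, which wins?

G

Ballots ranking H above G: 4 + 4 = 8.
Ballots ranking G above H: 17 − 8 = 9.
G wins the head-to-head 9–8.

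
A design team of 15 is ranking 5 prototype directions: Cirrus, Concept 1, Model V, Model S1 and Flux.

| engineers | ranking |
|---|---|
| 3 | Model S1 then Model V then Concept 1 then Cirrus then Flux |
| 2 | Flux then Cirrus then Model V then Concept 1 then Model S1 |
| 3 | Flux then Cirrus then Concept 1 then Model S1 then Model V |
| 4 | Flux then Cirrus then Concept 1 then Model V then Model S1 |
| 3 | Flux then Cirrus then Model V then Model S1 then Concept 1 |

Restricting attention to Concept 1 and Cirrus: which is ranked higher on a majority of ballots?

Ballots ranking Concept 1 above Cirrus: 3.
Ballots ranking Cirrus above Concept 1: 15 − 3 = 12.
Cirrus wins the head-to-head 12–3.

Cirrus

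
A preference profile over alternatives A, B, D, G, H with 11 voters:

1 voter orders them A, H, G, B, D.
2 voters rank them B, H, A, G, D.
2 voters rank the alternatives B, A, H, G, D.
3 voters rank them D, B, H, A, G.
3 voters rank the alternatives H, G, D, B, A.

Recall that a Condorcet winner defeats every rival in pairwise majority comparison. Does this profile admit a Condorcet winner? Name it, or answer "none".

Head-to-head results (11 voters):
A vs B: A preferred on 1 ballot; B wins 10–1.
A vs D: 1+2+2 = 5 for A, 6 for D — D by 6–5.
A vs G: A preferred on 1+2+2+3 = 8 ballots; A wins 8–3.
A vs H: 1+2 = 3 for A, 8 for H — H by 8–3.
B–D: D 6–5.
B vs G: B is ranked higher on 2+2+3 = 7 ballots, G on 4. B wins 7–4.
B vs H: B wins 7–4.
D vs G: D preferred on 3 ballots; G wins 8–3.
D vs H: D is ranked higher on 3 ballots, H on 8. H wins 8–3.
G–H: H 11–0.
Every alternative loses at least once (A loses to B; B loses to D; D loses to G; G loses to A; H loses to B). The majority relation contains the cycle A → G → D → A, so there is no Condorcet winner.

none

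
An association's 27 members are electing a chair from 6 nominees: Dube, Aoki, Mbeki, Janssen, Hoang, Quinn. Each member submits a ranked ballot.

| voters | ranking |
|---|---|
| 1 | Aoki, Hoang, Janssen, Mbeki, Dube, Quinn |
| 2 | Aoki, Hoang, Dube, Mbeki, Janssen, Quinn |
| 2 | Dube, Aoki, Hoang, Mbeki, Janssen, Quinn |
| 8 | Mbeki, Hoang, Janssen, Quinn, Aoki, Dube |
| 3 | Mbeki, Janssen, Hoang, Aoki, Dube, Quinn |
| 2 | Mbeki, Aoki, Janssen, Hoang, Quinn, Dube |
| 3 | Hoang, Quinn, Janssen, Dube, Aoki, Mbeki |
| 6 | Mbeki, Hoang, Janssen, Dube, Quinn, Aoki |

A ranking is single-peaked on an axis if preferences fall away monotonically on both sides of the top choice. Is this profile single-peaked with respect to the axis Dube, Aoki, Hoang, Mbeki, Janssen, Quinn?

Axis positions: Dube=1, Aoki=2, Hoang=3, Mbeki=4, Janssen=5, Quinn=6.
Type 1: ranking walks positions 2-3-5-4-1-6; Janssen is ranked above Mbeki even though Mbeki lies between Janssen and the peak Aoki on the axis — preferences dip and rise again. Not single-peaked.
Type 2 (peak Aoki at position 2): ranking walks positions 2-3-1-4-5-6, expanding outward from the peak — single-peaked.
Type 3 (peak Dube at position 1): ranking walks positions 1-2-3-4-5-6, expanding outward from the peak — single-peaked.
Type 4 (peak Mbeki at position 4): ranking walks positions 4-3-5-6-2-1, expanding outward from the peak — single-peaked.
Type 5 (peak Mbeki at position 4): ranking walks positions 4-5-3-2-1-6, expanding outward from the peak — single-peaked.
Type 6: ranking walks positions 4-2-5-3-6-1; Aoki is ranked above Hoang even though Hoang lies between Aoki and the peak Mbeki on the axis — preferences dip and rise again. Not single-peaked.
Type 7: ranking walks positions 3-6-5-1-2-4; Quinn is ranked above Mbeki even though Mbeki lies between Quinn and the peak Hoang on the axis — preferences dip and rise again. Not single-peaked.
Type 8: ranking walks positions 4-3-5-1-6-2; Dube is ranked above Aoki even though Aoki lies between Dube and the peak Mbeki on the axis — preferences dip and rise again. Not single-peaked.
Type 1 violates single-peakedness, so the profile is not single-peaked on this axis.

no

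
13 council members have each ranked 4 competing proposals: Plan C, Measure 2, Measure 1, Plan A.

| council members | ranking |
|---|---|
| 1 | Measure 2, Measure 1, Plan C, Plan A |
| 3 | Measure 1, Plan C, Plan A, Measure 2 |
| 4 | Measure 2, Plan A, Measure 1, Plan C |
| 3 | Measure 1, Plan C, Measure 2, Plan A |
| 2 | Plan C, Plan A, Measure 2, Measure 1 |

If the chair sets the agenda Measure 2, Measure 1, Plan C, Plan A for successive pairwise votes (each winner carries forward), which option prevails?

Round 1: Measure 2 vs Measure 1 — 7–6, Measure 2 advances.
Round 2: Measure 2 vs Plan C — 5–8, Plan C advances.
Round 3: Plan C vs Plan A — 9–4, Plan C advances.
The agenda winner is Plan C.

Plan C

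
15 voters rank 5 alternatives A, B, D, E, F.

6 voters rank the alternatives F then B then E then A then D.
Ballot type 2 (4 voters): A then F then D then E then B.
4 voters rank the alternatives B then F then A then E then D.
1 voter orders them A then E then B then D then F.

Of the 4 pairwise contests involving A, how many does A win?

2

A against each rival (15 voters):
A vs B: A preferred on 4+1 = 5 ballots; B wins 10–5.
A vs D: 6+4+4+1 = 15 for A, 0 for D — A by 15–0.
A vs E: A wins 9–6.
A vs F: F, 10–5.
A beats D, E; loses to B, F — 2 pairwise wins.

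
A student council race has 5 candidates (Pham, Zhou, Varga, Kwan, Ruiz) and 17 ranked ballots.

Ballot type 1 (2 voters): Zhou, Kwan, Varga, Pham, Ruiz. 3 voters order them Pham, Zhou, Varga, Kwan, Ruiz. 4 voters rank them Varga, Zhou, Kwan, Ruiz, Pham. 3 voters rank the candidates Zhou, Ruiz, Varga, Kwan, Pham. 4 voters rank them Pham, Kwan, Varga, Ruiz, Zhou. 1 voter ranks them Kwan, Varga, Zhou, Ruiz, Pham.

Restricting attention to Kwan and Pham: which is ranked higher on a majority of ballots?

Kwan

Ballots ranking Kwan above Pham: 2 + 4 + 3 + 1 = 10.
Ballots ranking Pham above Kwan: 17 − 10 = 7.
Kwan wins the head-to-head 10–7.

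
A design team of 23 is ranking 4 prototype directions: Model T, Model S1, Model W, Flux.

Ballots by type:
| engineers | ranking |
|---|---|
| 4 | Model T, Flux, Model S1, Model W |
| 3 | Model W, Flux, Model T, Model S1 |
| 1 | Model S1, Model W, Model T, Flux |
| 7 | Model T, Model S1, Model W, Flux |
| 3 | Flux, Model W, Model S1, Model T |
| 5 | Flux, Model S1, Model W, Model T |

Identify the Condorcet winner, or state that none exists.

Pairwise majorities:
Model T vs Model S1: 14 to 9, Model T.
Model T vs Model W: 11 to 12, Model W.
Model T vs Flux: Model T is ranked higher on 4+1+7 = 12 ballots, Flux on 11. Model T wins 12–11.
Model S1 vs Model W: Model S1 is ranked higher on 4+1+7+5 = 17 ballots, Model W on 6. Model S1 wins 17–6.
Model S1 vs Flux: 8 to 15, Flux.
Model W vs Flux: Model W is ranked higher on 3+1+7 = 11 ballots, Flux on 12. Flux wins 12–11.
Every design loses at least once (Model T loses to Model W; Model S1 loses to Model T; Model W loses to Model S1; Flux loses to Model T). The majority relation contains the cycle Model T beats Model S1 beats Model W beats Model T, so there is no Condorcet winner.

none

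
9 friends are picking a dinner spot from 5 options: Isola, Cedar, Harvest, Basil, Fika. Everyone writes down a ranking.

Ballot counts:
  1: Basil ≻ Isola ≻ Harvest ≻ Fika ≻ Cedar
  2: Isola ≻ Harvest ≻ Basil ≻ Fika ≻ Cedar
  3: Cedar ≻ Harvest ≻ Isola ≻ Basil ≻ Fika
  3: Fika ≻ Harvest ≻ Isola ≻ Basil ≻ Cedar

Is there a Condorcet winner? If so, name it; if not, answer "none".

Harvest

Head-to-head results (9 friends):
Isola vs Cedar: Isola preferred on 1+2+3 = 6 ballots; Isola wins 6–3.
Isola vs Harvest: 1+2 = 3 for Isola, 6 for Harvest — Harvest by 6–3.
Isola vs Basil: Isola preferred on 2+3+3 = 8 ballots; Isola wins 8–1.
Isola vs Fika: Isola is ranked higher on 1+2+3 = 6 ballots, Fika on 3. Isola wins 6–3.
Cedar vs Harvest: Cedar preferred on 3 ballots; Harvest wins 6–3.
Cedar vs Basil: 3 for Cedar, 6 for Basil — Basil by 6–3.
Cedar vs Fika: 3 for Cedar, 6 for Fika — Fika by 6–3.
Harvest vs Basil: Harvest preferred on 2+3+3 = 8 ballots; Harvest wins 8–1.
Harvest vs Fika: Harvest preferred on 1+2+3 = 6 ballots; Harvest wins 6–3.
Basil vs Fika: Basil is ranked higher on 1+2+3 = 6 ballots, Fika on 3. Basil wins 6–3.
Harvest beats each of Isola, Cedar, Basil, Fika — Harvest is the Condorcet winner.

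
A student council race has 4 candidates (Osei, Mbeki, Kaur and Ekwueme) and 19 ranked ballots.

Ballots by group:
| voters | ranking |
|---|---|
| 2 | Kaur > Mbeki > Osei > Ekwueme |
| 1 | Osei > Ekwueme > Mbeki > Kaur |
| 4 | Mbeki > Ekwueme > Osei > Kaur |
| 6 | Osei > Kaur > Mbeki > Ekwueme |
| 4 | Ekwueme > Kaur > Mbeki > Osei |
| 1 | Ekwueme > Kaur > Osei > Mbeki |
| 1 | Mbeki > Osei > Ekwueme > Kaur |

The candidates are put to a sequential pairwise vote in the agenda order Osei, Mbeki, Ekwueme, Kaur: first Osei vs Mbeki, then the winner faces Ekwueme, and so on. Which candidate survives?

Kaur

Round 1: Osei vs Mbeki — 8–11, Mbeki advances.
Round 2: Mbeki vs Ekwueme — 13–6, Mbeki advances.
Round 3: Mbeki vs Kaur — 6–13, Kaur advances.
Kaur survives the agenda.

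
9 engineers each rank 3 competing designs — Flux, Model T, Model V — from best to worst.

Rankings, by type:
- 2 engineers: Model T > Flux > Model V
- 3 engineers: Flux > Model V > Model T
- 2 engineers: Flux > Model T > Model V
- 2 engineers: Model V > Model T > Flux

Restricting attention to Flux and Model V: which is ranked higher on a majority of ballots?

Flux

Ballots ranking Flux above Model V: 2 + 3 + 2 = 7.
Ballots ranking Model V above Flux: 9 − 7 = 2.
Flux wins the head-to-head 7–2.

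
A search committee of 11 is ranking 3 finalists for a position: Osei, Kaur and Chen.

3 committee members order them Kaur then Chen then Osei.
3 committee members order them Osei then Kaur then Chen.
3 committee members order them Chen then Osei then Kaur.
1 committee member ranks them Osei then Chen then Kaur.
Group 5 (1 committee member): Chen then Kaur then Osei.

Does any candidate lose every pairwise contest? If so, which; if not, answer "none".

none

Pairwise majorities:
Osei vs Kaur: 3+3+1 = 7 for Osei, 4 for Kaur — Osei by 7–4.
Osei–Chen: Chen 7–4.
Kaur vs Chen: Kaur preferred on 3+3 = 6 ballots; Kaur wins 6–5.
Every candidate wins at least one matchup (Osei beats Kaur; Kaur beats Chen; Chen beats Osei), so there is no Condorcet loser.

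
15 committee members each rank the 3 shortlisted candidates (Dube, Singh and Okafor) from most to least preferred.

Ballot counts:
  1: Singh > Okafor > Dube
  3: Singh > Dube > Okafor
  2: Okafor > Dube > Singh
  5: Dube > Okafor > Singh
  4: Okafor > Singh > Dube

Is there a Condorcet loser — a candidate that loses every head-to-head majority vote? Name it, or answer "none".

Pairwise majorities:
Dube–Singh: Singh 8–7.
Dube vs Okafor: 8 to 7, Dube.
Singh–Okafor: Okafor 11–4.
Each candidate has at least one pairwise win (Dube beats Okafor; Singh beats Dube; Okafor beats Singh) — no Condorcet loser.

none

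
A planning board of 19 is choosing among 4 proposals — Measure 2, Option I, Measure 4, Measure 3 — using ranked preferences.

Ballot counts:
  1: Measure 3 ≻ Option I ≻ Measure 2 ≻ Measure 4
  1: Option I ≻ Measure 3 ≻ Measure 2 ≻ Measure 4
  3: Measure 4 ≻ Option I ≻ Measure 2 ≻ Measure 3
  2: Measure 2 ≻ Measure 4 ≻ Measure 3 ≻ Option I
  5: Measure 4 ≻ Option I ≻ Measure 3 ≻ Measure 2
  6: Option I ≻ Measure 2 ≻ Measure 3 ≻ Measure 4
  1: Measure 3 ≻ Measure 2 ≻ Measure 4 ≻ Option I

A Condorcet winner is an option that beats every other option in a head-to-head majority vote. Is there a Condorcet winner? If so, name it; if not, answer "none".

Check each pair by majority over 19 ballots:
Measure 2–Option I: Option I 16–3.
Measure 2 vs Measure 4: Measure 2, 11–8.
Measure 2 vs Measure 3: Measure 2 wins 11–8.
Option I vs Measure 4: Measure 4, 11–8.
Option I vs Measure 3: Option I, 15–4.
Measure 4–Measure 3: Measure 4 10–9.
No option is unbeaten: Measure 2 loses to Option I; Option I loses to Measure 4; Measure 4 loses to Measure 2; Measure 3 loses to Measure 2. In particular Measure 2 → Measure 4 → Option I → Measure 2 is a majority cycle — no Condorcet winner exists.

none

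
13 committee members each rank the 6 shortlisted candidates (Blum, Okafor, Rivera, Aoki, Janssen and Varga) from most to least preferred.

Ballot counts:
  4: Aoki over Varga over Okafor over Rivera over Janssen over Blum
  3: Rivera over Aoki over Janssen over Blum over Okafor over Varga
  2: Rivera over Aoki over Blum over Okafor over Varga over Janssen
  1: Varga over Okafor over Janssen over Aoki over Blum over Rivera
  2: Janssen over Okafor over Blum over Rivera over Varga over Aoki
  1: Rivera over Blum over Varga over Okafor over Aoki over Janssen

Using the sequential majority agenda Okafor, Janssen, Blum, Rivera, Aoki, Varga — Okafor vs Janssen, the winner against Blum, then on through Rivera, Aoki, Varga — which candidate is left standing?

Aoki

Round 1: Okafor vs Janssen — 8–5, Okafor advances.
Round 2: Okafor vs Blum — 7–6, Okafor advances.
Round 3: Okafor vs Rivera — 7–6, Okafor advances.
Round 4: Okafor vs Aoki — 4–9, Aoki advances.
Round 5: Aoki vs Varga — 9–4, Aoki advances.
The agenda winner is Aoki.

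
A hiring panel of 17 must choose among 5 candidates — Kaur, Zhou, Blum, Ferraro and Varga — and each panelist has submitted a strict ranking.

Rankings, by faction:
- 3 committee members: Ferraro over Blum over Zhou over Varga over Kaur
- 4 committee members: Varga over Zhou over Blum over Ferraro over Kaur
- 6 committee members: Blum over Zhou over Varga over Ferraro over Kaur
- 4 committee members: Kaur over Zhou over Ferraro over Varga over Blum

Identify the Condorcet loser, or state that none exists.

Kaur

Pairwise majorities:
Kaur vs Zhou: Kaur preferred on 4 ballots; Zhou wins 13–4.
Kaur vs Blum: Blum wins 13–4.
Kaur vs Ferraro: 4 to 13, Ferraro.
Kaur vs Varga: 4 for Kaur, 13 for Varga — Varga by 13–4.
Zhou vs Blum: 4+4 = 8 for Zhou, 9 for Blum — Blum by 9–8.
Zhou vs Ferraro: 4+6+4 = 14 for Zhou, 3 for Ferraro — Zhou by 14–3.
Zhou vs Varga: Zhou preferred on 3+6+4 = 13 ballots; Zhou wins 13–4.
Blum vs Ferraro: Blum, 10–7.
Blum–Varga: Blum 9–8.
Ferraro–Varga: Varga 10–7.
Kaur is beaten in every head-to-head and is the Condorcet loser.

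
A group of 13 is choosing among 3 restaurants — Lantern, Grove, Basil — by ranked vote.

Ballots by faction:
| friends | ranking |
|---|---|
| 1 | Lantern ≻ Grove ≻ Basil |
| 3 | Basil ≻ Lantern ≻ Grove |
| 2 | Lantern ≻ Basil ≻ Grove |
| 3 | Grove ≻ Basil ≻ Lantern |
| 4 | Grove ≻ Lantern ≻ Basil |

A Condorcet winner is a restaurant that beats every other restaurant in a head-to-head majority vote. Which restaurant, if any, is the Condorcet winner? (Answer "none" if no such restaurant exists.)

Grove

Pairwise majorities:
Lantern vs Grove: 6 to 7, Grove.
Lantern vs Basil: Lantern is ranked higher on 1+2+4 = 7 ballots, Basil on 6. Lantern wins 7–6.
Grove vs Basil: Grove wins 8–5.
Only Grove has no losses; Grove is the Condorcet winner.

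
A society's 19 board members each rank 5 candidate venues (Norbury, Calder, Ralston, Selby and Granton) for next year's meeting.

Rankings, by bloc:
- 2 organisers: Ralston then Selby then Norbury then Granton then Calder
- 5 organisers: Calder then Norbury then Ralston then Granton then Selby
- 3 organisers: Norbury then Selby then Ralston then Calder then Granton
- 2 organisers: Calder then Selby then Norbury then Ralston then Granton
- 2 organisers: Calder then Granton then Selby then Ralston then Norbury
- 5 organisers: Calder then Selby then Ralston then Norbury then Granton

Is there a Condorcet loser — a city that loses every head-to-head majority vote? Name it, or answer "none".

Granton

Pairwise majorities:
Norbury vs Calder: Calder, 14–5.
Norbury vs Ralston: Norbury preferred on 5+3+2 = 10 ballots; Norbury wins 10–9.
Norbury vs Selby: Selby, 11–8.
Norbury–Granton: Norbury 17–2.
Calder vs Ralston: Calder is ranked higher on 5+2+2+5 = 14 ballots, Ralston on 5. Calder wins 14–5.
Calder vs Selby: Calder preferred on 5+2+2+5 = 14 ballots; Calder wins 14–5.
Calder vs Granton: 5+3+2+2+5 = 17 for Calder, 2 for Granton — Calder by 17–2.
Ralston vs Selby: Selby, 12–7.
Ralston–Granton: Ralston 17–2.
Selby vs Granton: Selby wins 12–7.
Granton is beaten in every head-to-head and is the Condorcet loser.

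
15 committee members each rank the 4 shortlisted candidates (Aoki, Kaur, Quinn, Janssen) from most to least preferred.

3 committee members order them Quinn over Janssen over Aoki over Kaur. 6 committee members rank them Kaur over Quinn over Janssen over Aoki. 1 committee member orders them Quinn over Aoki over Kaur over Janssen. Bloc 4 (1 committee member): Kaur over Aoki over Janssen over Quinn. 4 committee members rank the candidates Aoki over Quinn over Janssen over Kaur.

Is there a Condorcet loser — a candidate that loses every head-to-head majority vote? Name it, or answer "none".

none

Head-to-head results (15 committee members):
Aoki vs Kaur: Aoki is ranked higher on 3+1+4 = 8 ballots, Kaur on 7. Aoki wins 8–7.
Aoki vs Quinn: Quinn, 10–5.
Aoki vs Janssen: 6 to 9, Janssen.
Kaur vs Quinn: Kaur preferred on 6+1 = 7 ballots; Quinn wins 8–7.
Kaur vs Janssen: Kaur preferred on 6+1+1 = 8 ballots; Kaur wins 8–7.
Quinn vs Janssen: Quinn preferred on 3+6+1+4 = 14 ballots; Quinn wins 14–1.
No candidate is winless: Aoki beats Kaur; Kaur beats Janssen; Quinn beats Aoki; Janssen beats Aoki. There is no Condorcet loser.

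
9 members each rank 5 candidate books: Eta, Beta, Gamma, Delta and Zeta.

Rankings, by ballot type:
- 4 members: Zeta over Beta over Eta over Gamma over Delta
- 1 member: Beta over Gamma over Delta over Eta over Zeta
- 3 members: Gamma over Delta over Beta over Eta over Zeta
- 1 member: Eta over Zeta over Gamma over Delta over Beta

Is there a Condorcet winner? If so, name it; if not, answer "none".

none

Check each pair by majority over 9 ballots:
Eta–Beta: Beta 8–1.
Eta–Gamma: Eta 5–4.
Eta vs Delta: Eta wins 5–4.
Eta–Zeta: Eta 5–4.
Beta–Gamma: Beta 5–4.
Beta–Delta: Beta 5–4.
Beta vs Zeta: Zeta wins 5–4.
Gamma–Delta: Gamma 9–0.
Gamma vs Zeta: Zeta, 5–4.
Delta vs Zeta: Zeta, 5–4.
Each book drops at least one matchup (Eta loses to Beta; Beta loses to Zeta; Gamma loses to Eta; Delta loses to Eta; Zeta loses to Eta); the cycle Eta beats Zeta beats Beta beats Eta rules out a Condorcet winner.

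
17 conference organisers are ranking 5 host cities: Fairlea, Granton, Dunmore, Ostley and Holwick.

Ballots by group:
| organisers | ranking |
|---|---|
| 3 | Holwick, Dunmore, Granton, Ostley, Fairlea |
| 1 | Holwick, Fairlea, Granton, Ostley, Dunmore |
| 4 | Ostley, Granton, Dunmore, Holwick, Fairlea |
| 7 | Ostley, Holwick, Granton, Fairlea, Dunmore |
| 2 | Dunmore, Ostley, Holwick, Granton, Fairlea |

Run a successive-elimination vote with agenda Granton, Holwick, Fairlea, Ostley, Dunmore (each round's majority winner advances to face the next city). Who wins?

Round 1: Granton vs Holwick — 4–13, Holwick advances.
Round 2: Holwick vs Fairlea — 17–0, Holwick advances.
Round 3: Holwick vs Ostley — 4–13, Ostley advances.
Round 4: Ostley vs Dunmore — 12–5, Ostley advances.
The agenda winner is Ostley.

Ostley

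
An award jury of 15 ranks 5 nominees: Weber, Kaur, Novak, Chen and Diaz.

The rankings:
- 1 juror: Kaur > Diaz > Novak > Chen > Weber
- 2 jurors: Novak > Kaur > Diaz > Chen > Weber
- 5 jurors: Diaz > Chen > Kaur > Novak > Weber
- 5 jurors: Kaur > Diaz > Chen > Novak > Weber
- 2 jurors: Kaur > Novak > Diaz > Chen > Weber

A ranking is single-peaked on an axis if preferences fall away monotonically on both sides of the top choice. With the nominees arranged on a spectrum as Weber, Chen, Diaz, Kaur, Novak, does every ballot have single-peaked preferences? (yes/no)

Axis positions: Weber=1, Chen=2, Diaz=3, Kaur=4, Novak=5.
Ballot type 1 (peak Kaur at position 4): ranking walks positions 4-3-5-2-1, expanding outward from the peak — single-peaked.
Ballot type 2 (peak Novak at position 5): ranking walks positions 5-4-3-2-1, expanding outward from the peak — single-peaked.
Ballot type 3 (peak Diaz at position 3): ranking walks positions 3-2-4-5-1, expanding outward from the peak — single-peaked.
Ballot type 4 (peak Kaur at position 4): ranking walks positions 4-3-2-5-1, expanding outward from the peak — single-peaked.
Ballot type 5 (peak Kaur at position 4): ranking walks positions 4-5-3-2-1, expanding outward from the peak — single-peaked.
Every ranking is single-peaked on this axis.

yes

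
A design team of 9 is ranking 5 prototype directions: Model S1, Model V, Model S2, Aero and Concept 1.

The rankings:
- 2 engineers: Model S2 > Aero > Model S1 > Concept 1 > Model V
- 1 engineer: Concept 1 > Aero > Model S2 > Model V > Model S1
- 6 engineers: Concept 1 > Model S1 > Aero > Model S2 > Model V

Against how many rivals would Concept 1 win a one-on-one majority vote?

Concept 1 against each rival (9 engineers):
Concept 1–Model S1: Concept 1 7–2.
Concept 1 vs Model V: 2+1+6 = 9 for Concept 1, 0 for Model V — Concept 1 by 9–0.
Concept 1–Model S2: Concept 1 7–2.
Concept 1 vs Aero: Concept 1 wins 7–2.
Concept 1 beats Model S1, Model V, Model S2, Aero — 4 pairwise wins.

4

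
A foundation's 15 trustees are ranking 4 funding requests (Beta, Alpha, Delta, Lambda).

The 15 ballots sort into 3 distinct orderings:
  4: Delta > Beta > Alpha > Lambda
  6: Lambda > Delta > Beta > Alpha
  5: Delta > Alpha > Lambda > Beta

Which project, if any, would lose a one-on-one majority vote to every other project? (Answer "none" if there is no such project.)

none

Head-to-head results (15 reviewers):
Beta vs Alpha: Beta, 10–5.
Beta–Delta: Delta 15–0.
Beta vs Lambda: 4 for Beta, 11 for Lambda — Lambda by 11–4.
Alpha vs Delta: Alpha is ranked higher on 0 ballots, Delta on 15. Delta wins 15–0.
Alpha vs Lambda: Alpha is ranked higher on 4+5 = 9 ballots, Lambda on 6. Alpha wins 9–6.
Delta vs Lambda: 9 to 6, Delta.
Every project wins at least one matchup (Beta beats Alpha; Alpha beats Lambda; Delta beats Beta; Lambda beats Beta), so there is no Condorcet loser.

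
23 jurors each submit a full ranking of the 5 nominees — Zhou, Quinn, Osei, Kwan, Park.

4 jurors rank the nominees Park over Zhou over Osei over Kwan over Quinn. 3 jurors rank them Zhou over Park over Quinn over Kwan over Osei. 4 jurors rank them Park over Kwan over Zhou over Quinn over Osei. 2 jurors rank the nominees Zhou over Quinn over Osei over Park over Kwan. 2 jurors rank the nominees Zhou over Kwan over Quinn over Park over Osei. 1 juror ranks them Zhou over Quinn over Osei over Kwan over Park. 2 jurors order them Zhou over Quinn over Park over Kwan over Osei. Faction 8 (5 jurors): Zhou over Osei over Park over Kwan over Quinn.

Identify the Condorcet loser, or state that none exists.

none

Pairwise majorities:
Zhou–Quinn: Zhou 23–0.
Zhou vs Osei: 23 for Zhou, 0 for Osei — Zhou by 23–0.
Zhou vs Kwan: 19 for Zhou, 4 for Kwan — Zhou by 19–4.
Zhou vs Park: 3+2+2+1+2+5 = 15 for Zhou, 8 for Park — Zhou by 15–8.
Quinn vs Osei: 3+4+2+2+1+2 = 14 for Quinn, 9 for Osei — Quinn by 14–9.
Quinn vs Kwan: 3+2+1+2 = 8 for Quinn, 15 for Kwan — Kwan by 15–8.
Quinn vs Park: 7 to 16, Park.
Osei vs Kwan: Osei wins 12–11.
Osei vs Park: 8 to 15, Park.
Kwan–Park: Park 20–3.
No nominee is winless: Zhou beats Quinn; Quinn beats Osei; Osei beats Kwan; Kwan beats Quinn; Park beats Quinn. There is no Condorcet loser.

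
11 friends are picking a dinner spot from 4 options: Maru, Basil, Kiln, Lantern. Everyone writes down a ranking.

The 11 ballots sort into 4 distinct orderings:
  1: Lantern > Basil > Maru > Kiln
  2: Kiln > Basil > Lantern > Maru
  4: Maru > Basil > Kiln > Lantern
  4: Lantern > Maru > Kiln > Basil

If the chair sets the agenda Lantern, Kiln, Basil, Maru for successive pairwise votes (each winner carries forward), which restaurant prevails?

Round 1: Lantern vs Kiln — 5–6, Kiln advances.
Round 2: Kiln vs Basil — 6–5, Kiln advances.
Round 3: Kiln vs Maru — 2–9, Maru advances.
Maru survives the agenda.

Maru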